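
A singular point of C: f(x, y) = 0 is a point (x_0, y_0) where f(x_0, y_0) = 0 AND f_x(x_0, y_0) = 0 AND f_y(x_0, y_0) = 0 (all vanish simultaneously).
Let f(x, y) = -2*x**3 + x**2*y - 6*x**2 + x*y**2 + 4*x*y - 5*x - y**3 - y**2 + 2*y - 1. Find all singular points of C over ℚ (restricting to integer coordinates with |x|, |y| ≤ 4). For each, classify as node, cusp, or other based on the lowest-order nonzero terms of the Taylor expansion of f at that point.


Singular points: {(-1, -1)}; classification: node.

Compute partial derivatives:
  f_x = -6*x**2 + 2*x*y - 12*x + y**2 + 4*y - 5.
  f_y = x**2 + 2*x*y + 4*x - 3*y**2 - 2*y + 2.
Scan x_0 ∈ {−4, ..., 4}. For each x_0, f_y(x_0, y) is a polynomial in y; find its integer roots y ∈ {−4, ..., 4}, then test f_x and f at those candidates.
  x = -4: f_y(-4, y) = -3*y**2 - 10*y + 2; no integer root y with |y| ≤ 4.
  x = -3: f_y(-3, y) = -3*y**2 - 8*y - 1; no integer root y with |y| ≤ 4.
  x = -2: f_y(-2, y) = -3*y**2 - 6*y - 2; no integer root y with |y| ≤ 4.
  x = -1: f_y(-1, y) = -3*y**2 - 4*y - 1; vanishes at y ∈ {-1}. (-1, -1): f_x = 0, f = 0 — SINGULAR.
  x = 0: f_y(0, y) = -3*y**2 - 2*y + 2; no integer root y with |y| ≤ 4.
  x = 1: f_y(1, y) = 7 - 3*y**2; no integer root y with |y| ≤ 4.
  x = 2: f_y(2, y) = -3*y**2 + 2*y + 14; no integer root y with |y| ≤ 4.
  x = 3: f_y(3, y) = -3*y**2 + 4*y + 23; no integer root y with |y| ≤ 4.
  x = 4: f_y(4, y) = -3*y**2 + 6*y + 34; no integer root y with |y| ≤ 4.
Only singular point on the grid: (-1, -1).
Classify: substitute x = -1 + u, y = -1 + v and expand: f = -2*u**3 + u**2*v - u**2 + u*v**2 - v**3 + v**2.
No constant or linear terms (consistent with a singular point). Quadratic part: -u**2 + v**2. Cubic part: -2*u**3 + u**2*v + u*v**2 - v**3.
The quadratic part v**2 - u**2 = (v − u)(v + u) splits into two distinct linear factors, so there are two distinct tangent lines y − -1 = ±(x − -1) — this is a node (ordinary double point).
Classification: node.


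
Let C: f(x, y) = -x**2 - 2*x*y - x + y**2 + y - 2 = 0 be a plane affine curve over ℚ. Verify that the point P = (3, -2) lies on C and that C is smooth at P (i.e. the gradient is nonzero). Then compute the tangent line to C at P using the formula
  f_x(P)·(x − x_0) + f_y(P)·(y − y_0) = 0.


Tangent line at P: -3*x - 9*y - 9 = 0.

Step 1: f(3, -2) = 0, so P lies on C.
Step 2: partial derivatives
  f_x(x, y) = -2*x - 2*y - 1, f_y(x, y) = -2*x + 2*y + 1.
  f_x(P) = -3, f_y(P) = -9 (gradient nonzero, so P is smooth).
Step 3: tangent line at P: -3·(x − 3) + -9·(y − -2) = 0.
Expanding: -3*x - 9*y - 9 = 0.


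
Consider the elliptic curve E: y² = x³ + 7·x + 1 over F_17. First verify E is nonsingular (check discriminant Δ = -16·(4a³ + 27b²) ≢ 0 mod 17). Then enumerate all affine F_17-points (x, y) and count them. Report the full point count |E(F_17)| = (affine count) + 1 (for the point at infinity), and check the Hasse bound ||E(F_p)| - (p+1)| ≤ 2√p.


Affine points = {(0, 1), (0, 16), (1, 3), (1, 14), (3, 7), (3, 10), (4, 5), (4, 12), (5, 5), (5, 12), (6, 2), (6, 15), (7, 6), (7, 11), (8, 5), (8, 12), (10, 0), (11, 7), (11, 10), (14, 2), (14, 15), (15, 8), (15, 9)}; affine count = 23; |E(F_17)| = 24.

Discriminant check: Δ ∝ 4a³ + 27b² = 4·7³ + 27·1² = 4·343 + 27·1 ≡ 5 (mod 17). Nonzero ⇒ E is nonsingular.
For each x ∈ F_17, compute rhs = x³ + 7·x + 1 mod 17, then count y ∈ F_17 with y² ≡ rhs.
  x = 0: rhs = 1, matching y values: 1, 16 (2 points).
  x = 1: rhs = 9, matching y values: 3, 14 (2 points).
  x = 2: rhs = 6, matching y values: none (0 points).
  x = 3: rhs = 15, matching y values: 7, 10 (2 points).
  x = 4: rhs = 8, matching y values: 5, 12 (2 points).
  x = 5: rhs = 8, matching y values: 5, 12 (2 points).
  x = 6: rhs = 4, matching y values: 2, 15 (2 points).
  x = 7: rhs = 2, matching y values: 6, 11 (2 points).
  x = 8: rhs = 8, matching y values: 5, 12 (2 points).
  x = 9: rhs = 11, matching y values: none (0 points).
  x = 10: rhs = 0, matching y values: 0 (1 points).
  x = 11: rhs = 15, matching y values: 7, 10 (2 points).
  x = 12: rhs = 11, matching y values: none (0 points).
  x = 13: rhs = 11, matching y values: none (0 points).
  x = 14: rhs = 4, matching y values: 2, 15 (2 points).
  x = 15: rhs = 13, matching y values: 8, 9 (2 points).
  x = 16: rhs = 10, matching y values: none (0 points).
Total affine count: 23.
Full point count |E(F_17)| = 23 + 1 = 24.
Hasse bound: |24 − (17+1)| = |6| = 6 ≤ 2√17 ≈ 8.2462 ✓.


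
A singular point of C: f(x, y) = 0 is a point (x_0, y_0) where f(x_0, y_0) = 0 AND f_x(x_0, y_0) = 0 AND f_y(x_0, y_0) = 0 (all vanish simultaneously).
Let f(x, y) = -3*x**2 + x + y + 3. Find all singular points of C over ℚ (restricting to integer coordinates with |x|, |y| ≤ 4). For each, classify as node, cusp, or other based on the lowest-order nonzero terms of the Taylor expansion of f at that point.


No singular points in the scanned grid; C is smooth there.

Compute partial derivatives:
  f_x = 1 - 6*x.
  f_y = 1.
f_y = 1 is a nonzero constant, so f_y never vanishes: no point (x, y) can satisfy f = f_x = f_y = 0. In particular no (x, y) ∈ {−4, ..., 4}² is singular; the curve is smooth.


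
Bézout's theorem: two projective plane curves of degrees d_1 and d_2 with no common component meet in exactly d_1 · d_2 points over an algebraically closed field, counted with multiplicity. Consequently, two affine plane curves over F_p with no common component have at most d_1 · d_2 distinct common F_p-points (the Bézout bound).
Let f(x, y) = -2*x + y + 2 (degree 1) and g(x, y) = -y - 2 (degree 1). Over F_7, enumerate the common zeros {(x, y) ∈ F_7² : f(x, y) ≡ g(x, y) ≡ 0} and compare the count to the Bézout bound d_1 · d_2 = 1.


Common zeros: {(0, 5)}; count = 1; Bézout bound = 1.

deg(f) = 1, deg(g) = 1, so Bézout bound = 1.
Scan x ∈ F_7. For each x, list the y ∈ F_7 with f(x, y) ≡ 0 and those with g(x, y) ≡ 0 (mod 7); the common zeros in that column are the intersection.
  x = 0: f ≡ 0 at y ∈ {5}; g ≡ 0 at y ∈ {5}; common: {5}.
  x = 1: f ≡ 0 at y ∈ {0}; g ≡ 0 at y ∈ {5}; common: ∅.
  x = 2: f ≡ 0 at y ∈ {2}; g ≡ 0 at y ∈ {5}; common: ∅.
  x = 3: f ≡ 0 at y ∈ {4}; g ≡ 0 at y ∈ {5}; common: ∅.
  x = 4: f ≡ 0 at y ∈ {6}; g ≡ 0 at y ∈ {5}; common: ∅.
  x = 5: f ≡ 0 at y ∈ {1}; g ≡ 0 at y ∈ {5}; common: ∅.
  x = 6: f ≡ 0 at y ∈ {3}; g ≡ 0 at y ∈ {5}; common: ∅.
Collecting: common zeros = {(0, 5)}, so the count is 1.
Comparison with the Bézout bound: 1 ≤ 1 = deg(f)·deg(g), as expected for curves with no common component (the bound is attained).


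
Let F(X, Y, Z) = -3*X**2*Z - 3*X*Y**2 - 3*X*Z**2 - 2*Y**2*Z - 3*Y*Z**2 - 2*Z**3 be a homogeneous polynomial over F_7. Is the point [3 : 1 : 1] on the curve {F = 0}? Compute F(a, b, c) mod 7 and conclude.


F(3,1,1) ≡ 4 (mod 7); P is NOT on the curve.

Evaluate F(3, 1, 1) term-by-term (mod 7).
  -3*X**2*Z ↦ -3·9·1·1 = -27
  -3*X*Y**2 ↦ -3·3·1·1 = -9
  -3*X*Z**2 ↦ -3·3·1·1 = -9
  -2*Y**2*Z ↦ -2·1·1·1 = -2
  -3*Y*Z**2 ↦ -3·1·1·1 = -3
  -2*Z**3 ↦ -2·1·1·1 = -2
Sum: F(3, 1, 1) = (-27) + (-9) + (-9) + (-2) + (-3) + (-2) = -52.
Reducing mod 7: -52 ≡ 4 (mod 7).
Since F(a, b, c) ≡ 4 ≠ 0 (mod 7), P does NOT lie on the curve.


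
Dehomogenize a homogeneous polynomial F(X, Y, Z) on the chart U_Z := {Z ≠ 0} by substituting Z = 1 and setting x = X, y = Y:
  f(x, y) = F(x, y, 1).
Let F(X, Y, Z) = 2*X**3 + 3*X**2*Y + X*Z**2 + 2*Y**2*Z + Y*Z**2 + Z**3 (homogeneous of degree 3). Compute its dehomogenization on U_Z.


f(x, y) = 2*x**3 + 3*x**2*y + x + 2*y**2 + y + 1

On U_Z we set Z = 1. Each monomial c·X^i·Y^j·Z^k in F becomes c·x^i·y^j·1^k = c·x^i·y^j.
Substituting Z = 1: F(X, Y, 1) = 2*x**3 + 3*x**2*y + x + 2*y**2 + y + 1.
Note: deg(f) ≤ deg(F) = 3; strict inequality happens when F is divisible by Z (lost terms).


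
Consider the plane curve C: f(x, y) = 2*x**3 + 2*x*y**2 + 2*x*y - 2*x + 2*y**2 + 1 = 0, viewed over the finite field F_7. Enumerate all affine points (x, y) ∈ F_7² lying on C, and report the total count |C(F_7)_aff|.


Affine F_7-points: {(1, 1), (1, 2), (3, 0), (3, 1), (6, 4)}; count = 5.

For each of the 49 pairs (x, y) ∈ F_7², evaluate f(x, y) mod 7. Record the zeros.
  x = 0: [0↦1, 1↦3, 2↦2, 3↦5, 4↦5, 5↦2, 6↦3]  zeros at y ∈ ∅
  x = 1: [0↦1, 1↦0, 2↦0, 3↦1, 4↦3, 5↦6, 6↦3]  zeros at y ∈ {1, 2}
  x = 2: [0↦6, 1↦2, 2↦3, 3↦2, 4↦6, 5↦1, 6↦1]  zeros at y ∈ ∅
  x = 3: [0↦0, 1↦0, 2↦2, 3↦6, 4↦5, 5↦6, 6↦2]  zeros at y ∈ {0, 1}
  x = 4: [0↦2, 1↦6, 2↦2, 3↦4, 4↦5, 5↦5, 6↦4]  zeros at y ∈ ∅
  x = 5: [0↦3, 1↦4, 2↦1, 3↦1, 4↦4, 5↦3, 6↦5]  zeros at y ∈ ∅
  x = 6: [0↦1, 1↦6, 2↦4, 3↦2, 4↦0, 5↦5, 6↦3]  zeros at y ∈ {4}
Collecting zeros: affine points = {(1, 1), (1, 2), (3, 0), (3, 1), (6, 4)}.
Total count |C(F_7)_aff| = 5.


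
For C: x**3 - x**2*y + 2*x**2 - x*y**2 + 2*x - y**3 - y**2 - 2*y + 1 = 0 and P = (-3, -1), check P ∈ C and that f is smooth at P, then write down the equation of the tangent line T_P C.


Tangent line at P: 10*x - 18*y + 12 = 0.

Step 1: f(-3, -1) = 0, so P lies on C.
Step 2: partial derivatives
  f_x(x, y) = 3*x**2 - 2*x*y + 4*x - y**2 + 2, f_y(x, y) = -x**2 - 2*x*y - 3*y**2 - 2*y - 2.
  f_x(P) = 10, f_y(P) = -18 (gradient nonzero, so P is smooth).
Step 3: tangent line at P: 10·(x − -3) + -18·(y − -1) = 0.
Expanding: 10*x - 18*y + 12 = 0.


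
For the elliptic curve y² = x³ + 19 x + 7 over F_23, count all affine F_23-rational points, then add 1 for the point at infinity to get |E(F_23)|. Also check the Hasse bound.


Affine points = {(1, 2), (1, 21), (4, 3), (4, 20), (7, 0), (8, 2), (8, 21), (10, 1), (10, 22), (11, 11), (11, 12), (12, 10), (12, 13), (13, 6), (13, 17), (14, 2), (14, 21)}; affine count = 17; |E(F_23)| = 18.

Discriminant check: Δ ∝ 4a³ + 27b² = 4·19³ + 27·7² = 4·6859 + 27·49 ≡ 9 (mod 23). Nonzero ⇒ E is nonsingular.
For each x ∈ F_23, compute rhs = x³ + 19·x + 7 mod 23, then count y ∈ F_23 with y² ≡ rhs.
  x = 0: rhs = 7, matching y values: none (0 points).
  x = 1: rhs = 4, matching y values: 2, 21 (2 points).
  x = 2: rhs = 7, matching y values: none (0 points).
  x = 3: rhs = 22, matching y values: none (0 points).
  x = 4: rhs = 9, matching y values: 3, 20 (2 points).
  x = 5: rhs = 20, matching y values: none (0 points).
  x = 6: rhs = 15, matching y values: none (0 points).
  x = 7: rhs = 0, matching y values: 0 (1 points).
  x = 8: rhs = 4, matching y values: 2, 21 (2 points).
  x = 9: rhs = 10, matching y values: none (0 points).
  x = 10: rhs = 1, matching y values: 1, 22 (2 points).
  x = 11: rhs = 6, matching y values: 11, 12 (2 points).
  x = 12: rhs = 8, matching y values: 10, 13 (2 points).
  x = 13: rhs = 13, matching y values: 6, 17 (2 points).
  x = 14: rhs = 4, matching y values: 2, 21 (2 points).
  x = 15: rhs = 10, matching y values: none (0 points).
  x = 16: rhs = 14, matching y values: none (0 points).
  x = 17: rhs = 22, matching y values: none (0 points).
  x = 18: rhs = 17, matching y values: none (0 points).
  x = 19: rhs = 5, matching y values: none (0 points).
  x = 20: rhs = 15, matching y values: none (0 points).
  x = 21: rhs = 7, matching y values: none (0 points).
  x = 22: rhs = 10, matching y values: none (0 points).
Total affine count: 17.
Full point count |E(F_23)| = 17 + 1 = 18.
Hasse bound: |18 − (23+1)| = |-6| = 6 ≤ 2√23 ≈ 9.5917 ✓.


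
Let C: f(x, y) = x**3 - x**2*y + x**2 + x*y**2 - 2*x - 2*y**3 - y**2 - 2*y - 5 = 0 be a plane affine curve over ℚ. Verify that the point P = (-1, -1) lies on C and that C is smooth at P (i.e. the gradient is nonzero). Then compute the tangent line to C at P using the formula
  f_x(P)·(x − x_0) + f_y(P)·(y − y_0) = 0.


Tangent line at P: -2*x - 5*y - 7 = 0.

Step 1: f(-1, -1) = 0, so P lies on C.
Step 2: partial derivatives
  f_x(x, y) = 3*x**2 - 2*x*y + 2*x + y**2 - 2, f_y(x, y) = -x**2 + 2*x*y - 6*y**2 - 2*y - 2.
  f_x(P) = -2, f_y(P) = -5 (gradient nonzero, so P is smooth).
Step 3: tangent line at P: -2·(x − -1) + -5·(y − -1) = 0.
Expanding: -2*x - 5*y - 7 = 0.


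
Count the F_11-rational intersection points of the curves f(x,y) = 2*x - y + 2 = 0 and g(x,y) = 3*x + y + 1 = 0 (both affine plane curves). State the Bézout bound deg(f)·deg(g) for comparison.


Common zeros: {(6, 3)}; count = 1; Bézout bound = 1.

deg(f) = 1, deg(g) = 1, so Bézout bound = 1.
Scan x ∈ F_11. For each x, list the y ∈ F_11 with f(x, y) ≡ 0 and those with g(x, y) ≡ 0 (mod 11); the common zeros in that column are the intersection.
  x = 0: f ≡ 0 at y ∈ {2}; g ≡ 0 at y ∈ {10}; common: ∅.
  x = 1: f ≡ 0 at y ∈ {4}; g ≡ 0 at y ∈ {7}; common: ∅.
  x = 2: f ≡ 0 at y ∈ {6}; g ≡ 0 at y ∈ {4}; common: ∅.
  x = 3: f ≡ 0 at y ∈ {8}; g ≡ 0 at y ∈ {1}; common: ∅.
  x = 4: f ≡ 0 at y ∈ {10}; g ≡ 0 at y ∈ {9}; common: ∅.
  x = 5: f ≡ 0 at y ∈ {1}; g ≡ 0 at y ∈ {6}; common: ∅.
  x = 6: f ≡ 0 at y ∈ {3}; g ≡ 0 at y ∈ {3}; common: {3}.
  x = 7: f ≡ 0 at y ∈ {5}; g ≡ 0 at y ∈ {0}; common: ∅.
  x = 8: f ≡ 0 at y ∈ {7}; g ≡ 0 at y ∈ {8}; common: ∅.
  x = 9: f ≡ 0 at y ∈ {9}; g ≡ 0 at y ∈ {5}; common: ∅.
  x = 10: f ≡ 0 at y ∈ {0}; g ≡ 0 at y ∈ {2}; common: ∅.
Collecting: common zeros = {(6, 3)}, so the count is 1.
Comparison with the Bézout bound: 1 ≤ 1 = deg(f)·deg(g), as expected for curves with no common component (the bound is attained).


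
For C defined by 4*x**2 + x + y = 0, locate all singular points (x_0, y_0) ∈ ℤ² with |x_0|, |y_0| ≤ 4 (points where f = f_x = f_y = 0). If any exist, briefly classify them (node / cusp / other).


No singular points in the scanned grid; C is smooth there.

Compute partial derivatives:
  f_x = 8*x + 1.
  f_y = 1.
f_y = 1 is a nonzero constant, so f_y never vanishes: no point (x, y) can satisfy f = f_x = f_y = 0. In particular no (x, y) ∈ {−4, ..., 4}² is singular; the curve is smooth.


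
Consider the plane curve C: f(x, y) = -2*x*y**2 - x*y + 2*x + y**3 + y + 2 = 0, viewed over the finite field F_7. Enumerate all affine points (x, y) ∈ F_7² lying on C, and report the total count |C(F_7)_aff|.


Affine F_7-points: {(0, 4), (0, 6), (4, 1), (5, 2), (5, 3), (5, 5), (6, 0)}; count = 7.

For each of the 49 pairs (x, y) ∈ F_7², evaluate f(x, y) mod 7. Record the zeros.
  x = 0: [0↦2, 1↦4, 2↦5, 3↦4, 4↦0, 5↦6, 6↦0]  zeros at y ∈ {4, 6}
  x = 1: [0↦4, 1↦3, 2↦4, 3↦6, 4↦1, 5↦2, 6↦1]  zeros at y ∈ ∅
  x = 2: [0↦6, 1↦2, 2↦3, 3↦1, 4↦2, 5↦5, 6↦2]  zeros at y ∈ ∅
  x = 3: [0↦1, 1↦1, 2↦2, 3↦3, 4↦3, 5↦1, 6↦3]  zeros at y ∈ ∅
  x = 4: [0↦3, 1↦0, 2↦1, 3↦5, 4↦4, 5↦4, 6↦4]  zeros at y ∈ {1}
  x = 5: [0↦5, 1↦6, 2↦0, 3↦0, 4↦5, 5↦0, 6↦5]  zeros at y ∈ {2, 3, 5}
  x = 6: [0↦0, 1↦5, 2↦6, 3↦2, 4↦6, 5↦3, 6↦6]  zeros at y ∈ {0}
Collecting zeros: affine points = {(0, 4), (0, 6), (4, 1), (5, 2), (5, 3), (5, 5), (6, 0)}.
Total count |C(F_7)_aff| = 7.


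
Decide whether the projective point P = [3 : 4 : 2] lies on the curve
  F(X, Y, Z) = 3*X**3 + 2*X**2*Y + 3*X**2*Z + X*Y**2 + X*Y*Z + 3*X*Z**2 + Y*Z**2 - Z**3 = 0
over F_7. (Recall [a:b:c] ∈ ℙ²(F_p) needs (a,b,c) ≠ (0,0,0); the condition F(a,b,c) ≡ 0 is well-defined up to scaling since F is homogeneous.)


F(3,4,2) ≡ 1 (mod 7); P is NOT on the curve.

Evaluate F(3, 4, 2) term-by-term (mod 7).
  3*X**3 ↦ 3·27·1·1 = 81
  2*X**2*Y ↦ 2·9·4·1 = 72
  3*X**2*Z ↦ 3·9·1·2 = 54
  X*Y**2 ↦ 1·3·16·1 = 48
  X*Y*Z ↦ 1·3·4·2 = 24
  3*X*Z**2 ↦ 3·3·1·4 = 36
  Y*Z**2 ↦ 1·1·4·4 = 16
  -Z**3 ↦ -1·1·1·8 = -8
Sum: F(3, 4, 2) = (81) + (72) + (54) + (48) + (24) + (36) + (16) + (-8) = 323.
Reducing mod 7: 323 ≡ 1 (mod 7).
Since F(a, b, c) ≡ 1 ≠ 0 (mod 7), P does NOT lie on the curve.


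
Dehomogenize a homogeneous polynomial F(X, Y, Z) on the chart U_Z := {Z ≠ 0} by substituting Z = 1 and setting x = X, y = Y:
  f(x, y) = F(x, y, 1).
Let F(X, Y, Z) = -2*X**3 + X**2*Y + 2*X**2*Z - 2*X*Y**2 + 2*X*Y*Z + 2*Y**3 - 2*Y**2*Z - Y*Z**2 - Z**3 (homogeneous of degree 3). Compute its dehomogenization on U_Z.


f(x, y) = -2*x**3 + x**2*y + 2*x**2 - 2*x*y**2 + 2*x*y + 2*y**3 - 2*y**2 - y - 1

On U_Z we set Z = 1. Each monomial c·X^i·Y^j·Z^k in F becomes c·x^i·y^j·1^k = c·x^i·y^j.
Substituting Z = 1: F(X, Y, 1) = -2*x**3 + x**2*y + 2*x**2 - 2*x*y**2 + 2*x*y + 2*y**3 - 2*y**2 - y - 1.
Note: deg(f) ≤ deg(F) = 3; strict inequality happens when F is divisible by Z (lost terms).


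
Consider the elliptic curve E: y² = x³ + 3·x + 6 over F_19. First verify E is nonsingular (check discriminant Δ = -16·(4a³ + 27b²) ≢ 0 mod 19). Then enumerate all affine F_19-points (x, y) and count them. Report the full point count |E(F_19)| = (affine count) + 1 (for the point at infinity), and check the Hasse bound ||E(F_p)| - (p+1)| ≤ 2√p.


Affine points = {(0, 5), (0, 14), (2, 1), (2, 18), (3, 2), (3, 17), (4, 5), (4, 14), (7, 3), (7, 16), (13, 0), (15, 5), (15, 14), (17, 7), (17, 12)}; affine count = 15; |E(F_19)| = 16.

Discriminant check: Δ ∝ 4a³ + 27b² = 4·3³ + 27·6² = 4·27 + 27·36 ≡ 16 (mod 19). Nonzero ⇒ E is nonsingular.
For each x ∈ F_19, compute rhs = x³ + 3·x + 6 mod 19, then count y ∈ F_19 with y² ≡ rhs.
  x = 0: rhs = 6, matching y values: 5, 14 (2 points).
  x = 1: rhs = 10, matching y values: none (0 points).
  x = 2: rhs = 1, matching y values: 1, 18 (2 points).
  x = 3: rhs = 4, matching y values: 2, 17 (2 points).
  x = 4: rhs = 6, matching y values: 5, 14 (2 points).
  x = 5: rhs = 13, matching y values: none (0 points).
  x = 6: rhs = 12, matching y values: none (0 points).
  x = 7: rhs = 9, matching y values: 3, 16 (2 points).
  x = 8: rhs = 10, matching y values: none (0 points).
  x = 9: rhs = 2, matching y values: none (0 points).
  x = 10: rhs = 10, matching y values: none (0 points).
  x = 11: rhs = 2, matching y values: none (0 points).
  x = 12: rhs = 3, matching y values: none (0 points).
  x = 13: rhs = 0, matching y values: 0 (1 points).
  x = 14: rhs = 18, matching y values: none (0 points).
  x = 15: rhs = 6, matching y values: 5, 14 (2 points).
  x = 16: rhs = 8, matching y values: none (0 points).
  x = 17: rhs = 11, matching y values: 7, 12 (2 points).
  x = 18: rhs = 2, matching y values: none (0 points).
Total affine count: 15.
Full point count |E(F_19)| = 15 + 1 = 16.
Hasse bound: |16 − (19+1)| = |-4| = 4 ≤ 2√19 ≈ 8.7178 ✓.


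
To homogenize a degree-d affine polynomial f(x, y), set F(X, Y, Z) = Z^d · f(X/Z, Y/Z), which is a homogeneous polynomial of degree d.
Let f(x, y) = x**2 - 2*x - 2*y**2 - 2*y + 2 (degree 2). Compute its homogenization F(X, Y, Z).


F(X, Y, Z) = X**2 - 2*X*Z - 2*Y**2 - 2*Y*Z + 2*Z**2

deg(f) = 2.
Substitute x = X/Z, y = Y/Z into f, then multiply by Z^2.
  monomial 1·x^2·y^0 ↦ 1·X^2·Y^0·Z^0.
  monomial -2·x^1·y^0 ↦ -2·X^1·Y^0·Z^1.
  monomial -2·x^0·y^2 ↦ -2·X^0·Y^2·Z^0.
  monomial -2·x^0·y^1 ↦ -2·X^0·Y^1·Z^1.
  monomial 2·x^0·y^0 ↦ 2·X^0·Y^0·Z^2.
Collecting: F(X, Y, Z) = X**2 - 2*X*Z - 2*Y**2 - 2*Y*Z + 2*Z**2.


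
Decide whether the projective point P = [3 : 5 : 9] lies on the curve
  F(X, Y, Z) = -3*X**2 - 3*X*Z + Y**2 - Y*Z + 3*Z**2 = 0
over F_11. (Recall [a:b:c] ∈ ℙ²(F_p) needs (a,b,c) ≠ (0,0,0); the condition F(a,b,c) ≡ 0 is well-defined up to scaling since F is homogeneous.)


F(3,5,9) ≡ 5 (mod 11); P is NOT on the curve.

Evaluate F(3, 5, 9) term-by-term (mod 11).
  -3*X**2 ↦ -3·9·1·1 = -27
  -3*X*Z ↦ -3·3·1·9 = -81
  Y**2 ↦ 1·1·25·1 = 25
  -Y*Z ↦ -1·1·5·9 = -45
  3*Z**2 ↦ 3·1·1·81 = 243
Sum: F(3, 5, 9) = (-27) + (-81) + (25) + (-45) + (243) = 115.
Reducing mod 11: 115 ≡ 5 (mod 11).
Since F(a, b, c) ≡ 5 ≠ 0 (mod 11), P does NOT lie on the curve.


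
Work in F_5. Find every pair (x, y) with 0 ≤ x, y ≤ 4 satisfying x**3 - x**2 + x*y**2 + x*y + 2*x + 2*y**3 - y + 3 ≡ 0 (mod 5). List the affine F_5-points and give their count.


Affine F_5-points: {(1, 0), (1, 2), (2, 4)}; count = 3.

For each of the 25 pairs (x, y) ∈ F_5², evaluate f(x, y) mod 5. Record the zeros.
  x = 0: [0↦3, 1↦4, 2↦2, 3↦4, 4↦2]  zeros at y ∈ ∅
  x = 1: [0↦0, 1↦3, 2↦0, 3↦3, 4↦4]  zeros at y ∈ {0, 2}
  x = 2: [0↦1, 1↦1, 2↦2, 3↦1, 4↦0]  zeros at y ∈ {4}
  x = 3: [0↦2, 1↦4, 2↦4, 3↦4, 4↦1]  zeros at y ∈ ∅
  x = 4: [0↦4, 1↦3, 2↦2, 3↦3, 4↦3]  zeros at y ∈ ∅
Collecting zeros: affine points = {(1, 0), (1, 2), (2, 4)}.
Total count |C(F_5)_aff| = 3.


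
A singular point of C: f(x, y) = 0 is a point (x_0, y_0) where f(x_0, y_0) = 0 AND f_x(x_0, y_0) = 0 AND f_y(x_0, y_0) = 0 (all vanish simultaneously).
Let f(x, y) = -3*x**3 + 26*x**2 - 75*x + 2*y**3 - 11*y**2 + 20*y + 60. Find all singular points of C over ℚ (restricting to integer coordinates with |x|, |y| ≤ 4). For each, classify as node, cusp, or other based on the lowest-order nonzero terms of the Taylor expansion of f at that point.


Singular points: {(3, 2)}; classification: node.

Compute partial derivatives:
  f_x = -9*x**2 + 52*x - 75.
  f_y = 6*y**2 - 22*y + 20.
Scan x_0 ∈ {−4, ..., 4}. For each x_0, f_y(x_0, y) is a polynomial in y; find its integer roots y ∈ {−4, ..., 4}, then test f_x and f at those candidates.
  x = -4: f_y(-4, y) = 6*y**2 - 22*y + 20; vanishes at y ∈ {2}. (-4, 2): f_x = -427 ≠ 0.
  x = -3: f_y(-3, y) = 6*y**2 - 22*y + 20; vanishes at y ∈ {2}. (-3, 2): f_x = -312 ≠ 0.
  x = -2: f_y(-2, y) = 6*y**2 - 22*y + 20; vanishes at y ∈ {2}. (-2, 2): f_x = -215 ≠ 0.
  x = -1: f_y(-1, y) = 6*y**2 - 22*y + 20; vanishes at y ∈ {2}. (-1, 2): f_x = -136 ≠ 0.
  x = 0: f_y(0, y) = 6*y**2 - 22*y + 20; vanishes at y ∈ {2}. (0, 2): f_x = -75 ≠ 0.
  x = 1: f_y(1, y) = 6*y**2 - 22*y + 20; vanishes at y ∈ {2}. (1, 2): f_x = -32 ≠ 0.
  x = 2: f_y(2, y) = 6*y**2 - 22*y + 20; vanishes at y ∈ {2}. (2, 2): f_x = -7 ≠ 0.
  x = 3: f_y(3, y) = 6*y**2 - 22*y + 20; vanishes at y ∈ {2}. (3, 2): f_x = 0, f = 0 — SINGULAR.
  x = 4: f_y(4, y) = 6*y**2 - 22*y + 20; vanishes at y ∈ {2}. (4, 2): f_x = -11 ≠ 0.
Only singular point on the grid: (3, 2).
Classify: substitute x = 3 + u, y = 2 + v and expand: f = -3*u**3 - u**2 + 2*v**3 + v**2.
No constant or linear terms (consistent with a singular point). Quadratic part: -u**2 + v**2. Cubic part: -3*u**3 + 2*v**3.
The quadratic part v**2 - u**2 = (v − u)(v + u) splits into two distinct linear factors, so there are two distinct tangent lines y − 2 = ±(x − 3) — this is a node (ordinary double point).
Classification: node.


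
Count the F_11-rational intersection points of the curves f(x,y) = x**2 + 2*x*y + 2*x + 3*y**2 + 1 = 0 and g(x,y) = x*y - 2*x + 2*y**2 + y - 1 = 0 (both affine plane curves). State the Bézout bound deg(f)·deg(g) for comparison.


Common zeros: {(5, 8)}; count = 1; Bézout bound = 4.

deg(f) = 2, deg(g) = 2, so Bézout bound = 4.
Scan x ∈ F_11. For each x, list the y ∈ F_11 with f(x, y) ≡ 0 and those with g(x, y) ≡ 0 (mod 11); the common zeros in that column are the intersection.
  x = 0: f ≡ 0 at y ∈ ∅; g ≡ 0 at y ∈ {6, 10}; common: ∅.
  x = 1: f ≡ 0 at y ∈ {7}; g ≡ 0 at y ∈ ∅; common: ∅.
  x = 2: f ≡ 0 at y ∈ ∅; g ≡ 0 at y ∈ {1, 3}; common: ∅.
  x = 3: f ≡ 0 at y ∈ {4, 5}; g ≡ 0 at y ∈ ∅; common: ∅.
  x = 4: f ≡ 0 at y ∈ ∅; g ≡ 0 at y ∈ {5, 9}; common: ∅.
  x = 5: f ≡ 0 at y ∈ {7, 8}; g ≡ 0 at y ∈ {0, 8}; common: {8}.
  x = 6: f ≡ 0 at y ∈ ∅; g ≡ 0 at y ∈ ∅; common: ∅.
  x = 7: f ≡ 0 at y ∈ {5}; g ≡ 0 at y ∈ ∅; common: ∅.
  x = 8: f ≡ 0 at y ∈ ∅; g ≡ 0 at y ∈ ∅; common: ∅.
  x = 9: f ≡ 0 at y ∈ {1, 4}; g ≡ 0 at y ∈ ∅; common: ∅.
  x = 10: f ≡ 0 at y ∈ {0, 8}; g ≡ 0 at y ∈ {4, 7}; common: ∅.
Collecting: common zeros = {(5, 8)}, so the count is 1.
Comparison with the Bézout bound: 1 ≤ 4 = deg(f)·deg(g), as expected for curves with no common component (the affine F_11-count falls short of the bound because intersections may lie at infinity, over extension fields, or carry multiplicity).


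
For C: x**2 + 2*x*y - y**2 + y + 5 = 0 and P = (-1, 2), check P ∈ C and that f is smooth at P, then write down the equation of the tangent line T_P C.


Tangent line at P: 2*x - 5*y + 12 = 0.

Step 1: f(-1, 2) = 0, so P lies on C.
Step 2: partial derivatives
  f_x(x, y) = 2*x + 2*y, f_y(x, y) = 2*x - 2*y + 1.
  f_x(P) = 2, f_y(P) = -5 (gradient nonzero, so P is smooth).
Step 3: tangent line at P: 2·(x − -1) + -5·(y − 2) = 0.
Expanding: 2*x - 5*y + 12 = 0.


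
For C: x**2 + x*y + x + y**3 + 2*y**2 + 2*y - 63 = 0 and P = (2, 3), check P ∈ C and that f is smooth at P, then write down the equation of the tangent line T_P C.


Tangent line at P: 8*x + 43*y - 145 = 0.

Step 1: f(2, 3) = 0, so P lies on C.
Step 2: partial derivatives
  f_x(x, y) = 2*x + y + 1, f_y(x, y) = x + 3*y**2 + 4*y + 2.
  f_x(P) = 8, f_y(P) = 43 (gradient nonzero, so P is smooth).
Step 3: tangent line at P: 8·(x − 2) + 43·(y − 3) = 0.
Expanding: 8*x + 43*y - 145 = 0.


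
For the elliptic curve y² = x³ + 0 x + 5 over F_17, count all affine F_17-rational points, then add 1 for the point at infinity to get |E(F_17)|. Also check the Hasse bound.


Affine points = {(2, 8), (2, 9), (3, 7), (3, 10), (4, 1), (4, 16), (6, 0), (7, 5), (7, 12), (10, 6), (10, 11), (12, 4), (12, 13), (13, 3), (13, 14), (16, 2), (16, 15)}; affine count = 17; |E(F_17)| = 18.

Discriminant check: Δ ∝ 4a³ + 27b² = 4·0³ + 27·5² = 4·0 + 27·25 ≡ 12 (mod 17). Nonzero ⇒ E is nonsingular.
For each x ∈ F_17, compute rhs = x³ + 0·x + 5 mod 17, then count y ∈ F_17 with y² ≡ rhs.
  x = 0: rhs = 5, matching y values: none (0 points).
  x = 1: rhs = 6, matching y values: none (0 points).
  x = 2: rhs = 13, matching y values: 8, 9 (2 points).
  x = 3: rhs = 15, matching y values: 7, 10 (2 points).
  x = 4: rhs = 1, matching y values: 1, 16 (2 points).
  x = 5: rhs = 11, matching y values: none (0 points).
  x = 6: rhs = 0, matching y values: 0 (1 points).
  x = 7: rhs = 8, matching y values: 5, 12 (2 points).
  x = 8: rhs = 7, matching y values: none (0 points).
  x = 9: rhs = 3, matching y values: none (0 points).
  x = 10: rhs = 2, matching y values: 6, 11 (2 points).
  x = 11: rhs = 10, matching y values: none (0 points).
  x = 12: rhs = 16, matching y values: 4, 13 (2 points).
  x = 13: rhs = 9, matching y values: 3, 14 (2 points).
  x = 14: rhs = 12, matching y values: none (0 points).
  x = 15: rhs = 14, matching y values: none (0 points).
  x = 16: rhs = 4, matching y values: 2, 15 (2 points).
Total affine count: 17.
Full point count |E(F_17)| = 17 + 1 = 18.
Hasse bound: |18 − (17+1)| = |0| = 0 ≤ 2√17 ≈ 8.2462 ✓.


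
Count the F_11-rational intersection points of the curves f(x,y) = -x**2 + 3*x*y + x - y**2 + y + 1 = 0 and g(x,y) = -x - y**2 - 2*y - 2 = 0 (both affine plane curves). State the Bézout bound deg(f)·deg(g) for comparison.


Common zeros: {(6, 1), (7, 5), (10, 10)}; count = 3; Bézout bound = 4.

deg(f) = 2, deg(g) = 2, so Bézout bound = 4.
Scan x ∈ F_11. For each x, list the y ∈ F_11 with f(x, y) ≡ 0 and those with g(x, y) ≡ 0 (mod 11); the common zeros in that column are the intersection.
  x = 0: f ≡ 0 at y ∈ {4, 8}; g ≡ 0 at y ∈ ∅; common: ∅.
  x = 1: f ≡ 0 at y ∈ {6, 9}; g ≡ 0 at y ∈ {2, 7}; common: ∅.
  x = 2: f ≡ 0 at y ∈ {3, 4}; g ≡ 0 at y ∈ ∅; common: ∅.
  x = 3: f ≡ 0 at y ∈ {2, 8}; g ≡ 0 at y ∈ ∅; common: ∅.
  x = 4: f ≡ 0 at y ∈ {0, 2}; g ≡ 0 at y ∈ ∅; common: ∅.
  x = 5: f ≡ 0 at y ∈ {7, 9}; g ≡ 0 at y ∈ {3, 6}; common: ∅.
  x = 6: f ≡ 0 at y ∈ {1, 7}; g ≡ 0 at y ∈ {1, 8}; common: {1}.
  x = 7: f ≡ 0 at y ∈ {5, 6}; g ≡ 0 at y ∈ {4, 5}; common: {5}.
  x = 8: f ≡ 0 at y ∈ {0, 3}; g ≡ 0 at y ∈ ∅; common: ∅.
  x = 9: f ≡ 0 at y ∈ {1, 5}; g ≡ 0 at y ∈ {0, 9}; common: ∅.
  x = 10: f ≡ 0 at y ∈ {10}; g ≡ 0 at y ∈ {10}; common: {10}.
Collecting: common zeros = {(6, 1), (7, 5), (10, 10)}, so the count is 3.
Comparison with the Bézout bound: 3 ≤ 4 = deg(f)·deg(g), as expected for curves with no common component (the affine F_11-count falls short of the bound because intersections may lie at infinity, over extension fields, or carry multiplicity).


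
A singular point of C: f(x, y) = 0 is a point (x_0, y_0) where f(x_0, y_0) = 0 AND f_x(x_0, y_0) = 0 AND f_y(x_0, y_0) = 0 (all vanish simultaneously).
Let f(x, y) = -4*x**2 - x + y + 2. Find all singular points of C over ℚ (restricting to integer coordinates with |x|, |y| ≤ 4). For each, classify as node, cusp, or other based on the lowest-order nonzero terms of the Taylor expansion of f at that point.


No singular points in the scanned grid; C is smooth there.

Compute partial derivatives:
  f_x = -8*x - 1.
  f_y = 1.
f_y = 1 is a nonzero constant, so f_y never vanishes: no point (x, y) can satisfy f = f_x = f_y = 0. In particular no (x, y) ∈ {−4, ..., 4}² is singular; the curve is smooth.


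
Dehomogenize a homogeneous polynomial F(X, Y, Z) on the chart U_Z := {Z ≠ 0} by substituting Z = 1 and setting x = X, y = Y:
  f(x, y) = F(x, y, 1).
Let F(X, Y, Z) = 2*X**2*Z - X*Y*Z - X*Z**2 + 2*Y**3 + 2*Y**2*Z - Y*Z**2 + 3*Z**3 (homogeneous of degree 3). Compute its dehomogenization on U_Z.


f(x, y) = 2*x**2 - x*y - x + 2*y**3 + 2*y**2 - y + 3

On U_Z we set Z = 1. Each monomial c·X^i·Y^j·Z^k in F becomes c·x^i·y^j·1^k = c·x^i·y^j.
Substituting Z = 1: F(X, Y, 1) = 2*x**2 - x*y - x + 2*y**3 + 2*y**2 - y + 3.
Note: deg(f) ≤ deg(F) = 3; strict inequality happens when F is divisible by Z (lost terms).


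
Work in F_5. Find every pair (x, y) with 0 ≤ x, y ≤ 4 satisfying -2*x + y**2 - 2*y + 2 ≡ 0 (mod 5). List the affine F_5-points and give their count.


Affine F_5-points: {(0, 3), (0, 4), (1, 0), (1, 2), (3, 1)}; count = 5.

For each of the 25 pairs (x, y) ∈ F_5², evaluate f(x, y) mod 5. Record the zeros.
  x = 0: [0↦2, 1↦1, 2↦2, 3↦0, 4↦0]  zeros at y ∈ {3, 4}
  x = 1: [0↦0, 1↦4, 2↦0, 3↦3, 4↦3]  zeros at y ∈ {0, 2}
  x = 2: [0↦3, 1↦2, 2↦3, 3↦1, 4↦1]  zeros at y ∈ ∅
  x = 3: [0↦1, 1↦0, 2↦1, 3↦4, 4↦4]  zeros at y ∈ {1}
  x = 4: [0↦4, 1↦3, 2↦4, 3↦2, 4↦2]  zeros at y ∈ ∅
Collecting zeros: affine points = {(0, 3), (0, 4), (1, 0), (1, 2), (3, 1)}.
Total count |C(F_5)_aff| = 5.


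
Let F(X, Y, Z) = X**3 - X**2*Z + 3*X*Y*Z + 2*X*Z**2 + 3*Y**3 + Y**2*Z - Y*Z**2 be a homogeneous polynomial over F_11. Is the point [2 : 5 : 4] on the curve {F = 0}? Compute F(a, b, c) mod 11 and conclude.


F(2,5,4) ≡ 10 (mod 11); P is NOT on the curve.

Evaluate F(2, 5, 4) term-by-term (mod 11).
  X**3 ↦ 1·8·1·1 = 8
  -X**2*Z ↦ -1·4·1·4 = -16
  3*X*Y*Z ↦ 3·2·5·4 = 120
  2*X*Z**2 ↦ 2·2·1·16 = 64
  3*Y**3 ↦ 3·1·125·1 = 375
  Y**2*Z ↦ 1·1·25·4 = 100
  -Y*Z**2 ↦ -1·1·5·16 = -80
Sum: F(2, 5, 4) = (8) + (-16) + (120) + (64) + (375) + (100) + (-80) = 571.
Reducing mod 11: 571 ≡ 10 (mod 11).
Since F(a, b, c) ≡ 10 ≠ 0 (mod 11), P does NOT lie on the curve.


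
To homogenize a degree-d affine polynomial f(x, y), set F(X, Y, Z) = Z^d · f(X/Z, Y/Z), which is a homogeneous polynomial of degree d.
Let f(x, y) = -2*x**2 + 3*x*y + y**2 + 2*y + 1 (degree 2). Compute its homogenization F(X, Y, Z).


F(X, Y, Z) = -2*X**2 + 3*X*Y + Y**2 + 2*Y*Z + Z**2

deg(f) = 2.
Substitute x = X/Z, y = Y/Z into f, then multiply by Z^2.
  monomial -2·x^2·y^0 ↦ -2·X^2·Y^0·Z^0.
  monomial 3·x^1·y^1 ↦ 3·X^1·Y^1·Z^0.
  monomial 1·x^0·y^2 ↦ 1·X^0·Y^2·Z^0.
  monomial 2·x^0·y^1 ↦ 2·X^0·Y^1·Z^1.
  monomial 1·x^0·y^0 ↦ 1·X^0·Y^0·Z^2.
Collecting: F(X, Y, Z) = -2*X**2 + 3*X*Y + Y**2 + 2*Y*Z + Z**2.


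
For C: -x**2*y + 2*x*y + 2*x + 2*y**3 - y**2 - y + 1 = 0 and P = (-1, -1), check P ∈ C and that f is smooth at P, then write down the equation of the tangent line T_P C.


Tangent line at P: -2*x + 4*y + 2 = 0.

Step 1: f(-1, -1) = 0, so P lies on C.
Step 2: partial derivatives
  f_x(x, y) = -2*x*y + 2*y + 2, f_y(x, y) = -x**2 + 2*x + 6*y**2 - 2*y - 1.
  f_x(P) = -2, f_y(P) = 4 (gradient nonzero, so P is smooth).
Step 3: tangent line at P: -2·(x − -1) + 4·(y − -1) = 0.
Expanding: -2*x + 4*y + 2 = 0.


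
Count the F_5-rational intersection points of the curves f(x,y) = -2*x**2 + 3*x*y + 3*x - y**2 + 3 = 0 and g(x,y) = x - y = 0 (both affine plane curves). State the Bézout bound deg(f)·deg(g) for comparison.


Common zeros: {(4, 4)}; count = 1; Bézout bound = 2.

deg(f) = 2, deg(g) = 1, so Bézout bound = 2.
Scan x ∈ F_5. For each x, list the y ∈ F_5 with f(x, y) ≡ 0 and those with g(x, y) ≡ 0 (mod 5); the common zeros in that column are the intersection.
  x = 0: f ≡ 0 at y ∈ ∅; g ≡ 0 at y ∈ {0}; common: ∅.
  x = 1: f ≡ 0 at y ∈ {4}; g ≡ 0 at y ∈ {1}; common: ∅.
  x = 2: f ≡ 0 at y ∈ {3}; g ≡ 0 at y ∈ {2}; common: ∅.
  x = 3: f ≡ 0 at y ∈ ∅; g ≡ 0 at y ∈ {3}; common: ∅.
  x = 4: f ≡ 0 at y ∈ {3, 4}; g ≡ 0 at y ∈ {4}; common: {4}.
Collecting: common zeros = {(4, 4)}, so the count is 1.
Comparison with the Bézout bound: 1 ≤ 2 = deg(f)·deg(g), as expected for curves with no common component (the affine F_5-count falls short of the bound because intersections may lie at infinity, over extension fields, or carry multiplicity).


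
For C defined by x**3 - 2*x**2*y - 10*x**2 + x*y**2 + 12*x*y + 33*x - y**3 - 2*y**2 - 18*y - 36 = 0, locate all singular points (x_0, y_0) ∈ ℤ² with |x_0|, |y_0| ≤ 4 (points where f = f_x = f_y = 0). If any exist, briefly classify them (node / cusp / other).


Singular points: {(3, 0)}; classification: node.

Compute partial derivatives:
  f_x = 3*x**2 - 4*x*y - 20*x + y**2 + 12*y + 33.
  f_y = -2*x**2 + 2*x*y + 12*x - 3*y**2 - 4*y - 18.
Scan x_0 ∈ {−4, ..., 4}. For each x_0, f_y(x_0, y) is a polynomial in y; find its integer roots y ∈ {−4, ..., 4}, then test f_x and f at those candidates.
  x = -4: f_y(-4, y) = -3*y**2 - 12*y - 98; no integer root y with |y| ≤ 4.
  x = -3: f_y(-3, y) = -3*y**2 - 10*y - 72; no integer root y with |y| ≤ 4.
  x = -2: f_y(-2, y) = -3*y**2 - 8*y - 50; no integer root y with |y| ≤ 4.
  x = -1: f_y(-1, y) = -3*y**2 - 6*y - 32; no integer root y with |y| ≤ 4.
  x = 0: f_y(0, y) = -3*y**2 - 4*y - 18; no integer root y with |y| ≤ 4.
  x = 1: f_y(1, y) = -3*y**2 - 2*y - 8; no integer root y with |y| ≤ 4.
  x = 2: f_y(2, y) = -3*y**2 - 2; no integer root y with |y| ≤ 4.
  x = 3: f_y(3, y) = -3*y**2 + 2*y; vanishes at y ∈ {0}. (3, 0): f_x = 0, f = 0 — SINGULAR.
  x = 4: f_y(4, y) = -3*y**2 + 4*y - 2; no integer root y with |y| ≤ 4.
Only singular point on the grid: (3, 0).
Classify: substitute x = 3 + u, y = 0 + v and expand: f = u**3 - 2*u**2*v - u**2 + u*v**2 - v**3 + v**2.
No constant or linear terms (consistent with a singular point). Quadratic part: -u**2 + v**2. Cubic part: u**3 - 2*u**2*v + u*v**2 - v**3.
The quadratic part v**2 - u**2 = (v − u)(v + u) splits into two distinct linear factors, so there are two distinct tangent lines y − 0 = ±(x − 3) — this is a node (ordinary double point).
Classification: node.


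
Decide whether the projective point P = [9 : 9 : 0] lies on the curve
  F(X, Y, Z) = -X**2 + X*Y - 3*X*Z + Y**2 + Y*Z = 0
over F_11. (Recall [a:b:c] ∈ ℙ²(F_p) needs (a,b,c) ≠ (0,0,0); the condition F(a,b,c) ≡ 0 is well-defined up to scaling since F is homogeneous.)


F(9,9,0) ≡ 4 (mod 11); P is NOT on the curve.

Evaluate F(9, 9, 0) term-by-term (mod 11).
  -X**2 ↦ -1·81·1·1 = -81
  X*Y ↦ 1·9·9·1 = 81
  -3*X*Z ↦ -3·9·1·0 = 0
  Y**2 ↦ 1·1·81·1 = 81
  Y*Z ↦ 1·1·9·0 = 0
Sum: F(9, 9, 0) = (-81) + (81) + (0) + (81) + (0) = 81.
Reducing mod 11: 81 ≡ 4 (mod 11).
Since F(a, b, c) ≡ 4 ≠ 0 (mod 11), P does NOT lie on the curve.


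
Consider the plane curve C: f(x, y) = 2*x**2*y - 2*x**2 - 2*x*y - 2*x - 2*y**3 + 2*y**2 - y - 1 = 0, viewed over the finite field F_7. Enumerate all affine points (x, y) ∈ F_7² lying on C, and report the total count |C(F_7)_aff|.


Affine F_7-points: {(1, 4), (1, 5), (1, 6), (3, 1), (3, 3), (3, 4), (4, 5), (6, 3), (6, 6)}; count = 9.

For each of the 49 pairs (x, y) ∈ F_7², evaluate f(x, y) mod 7. Record the zeros.
  x = 0: [0↦6, 1↦5, 2↦3, 3↦2, 4↦4, 5↦4, 6↦4]  zeros at y ∈ ∅
  x = 1: [0↦2, 1↦1, 2↦6, 3↦5, 4↦0, 5↦0, 6↦0]  zeros at y ∈ {4, 5, 6}
  x = 2: [0↦1, 1↦4, 2↦6, 3↦2, 4↦1, 5↦5, 6↦2]  zeros at y ∈ ∅
  x = 3: [0↦3, 1↦0, 2↦3, 3↦0, 4↦0, 5↦5, 6↦3]  zeros at y ∈ {1, 3, 4}
  x = 4: [0↦1, 1↦3, 2↦4, 3↦6, 4↦4, 5↦0, 6↦3]  zeros at y ∈ {5}
  x = 5: [0↦2, 1↦6, 2↦2, 3↦6, 4↦6, 5↦4, 6↦2]  zeros at y ∈ ∅
  x = 6: [0↦6, 1↦2, 2↦4, 3↦0, 4↦6, 5↦3, 6↦0]  zeros at y ∈ {3, 6}
Collecting zeros: affine points = {(1, 4), (1, 5), (1, 6), (3, 1), (3, 3), (3, 4), (4, 5), (6, 3), (6, 6)}.
Total count |C(F_7)_aff| = 9.


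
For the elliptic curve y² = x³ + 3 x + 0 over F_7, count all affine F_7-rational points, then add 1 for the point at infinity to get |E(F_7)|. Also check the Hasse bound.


Affine points = {(0, 0), (1, 2), (1, 5), (2, 0), (3, 1), (3, 6), (5, 0)}; affine count = 7; |E(F_7)| = 8.

Discriminant check: Δ ∝ 4a³ + 27b² = 4·3³ + 27·0² = 4·27 + 27·0 ≡ 3 (mod 7). Nonzero ⇒ E is nonsingular.
For each x ∈ F_7, compute rhs = x³ + 3·x + 0 mod 7, then count y ∈ F_7 with y² ≡ rhs.
  x = 0: rhs = 0, matching y values: 0 (1 points).
  x = 1: rhs = 4, matching y values: 2, 5 (2 points).
  x = 2: rhs = 0, matching y values: 0 (1 points).
  x = 3: rhs = 1, matching y values: 1, 6 (2 points).
  x = 4: rhs = 6, matching y values: none (0 points).
  x = 5: rhs = 0, matching y values: 0 (1 points).
  x = 6: rhs = 3, matching y values: none (0 points).
Total affine count: 7.
Full point count |E(F_7)| = 7 + 1 = 8.
Hasse bound: |8 − (7+1)| = |0| = 0 ≤ 2√7 ≈ 5.2915 ✓.


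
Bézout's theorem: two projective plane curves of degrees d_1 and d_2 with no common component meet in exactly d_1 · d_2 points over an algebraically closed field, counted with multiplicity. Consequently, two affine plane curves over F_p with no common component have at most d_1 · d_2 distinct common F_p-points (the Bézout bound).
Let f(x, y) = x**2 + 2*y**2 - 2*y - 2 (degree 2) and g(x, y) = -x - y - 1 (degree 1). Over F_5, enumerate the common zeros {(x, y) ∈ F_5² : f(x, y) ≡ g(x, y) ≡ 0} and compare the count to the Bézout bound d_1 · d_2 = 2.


Common zeros: ∅; count = 0; Bézout bound = 2.

deg(f) = 2, deg(g) = 1, so Bézout bound = 2.
Scan x ∈ F_5. For each x, list the y ∈ F_5 with f(x, y) ≡ 0 and those with g(x, y) ≡ 0 (mod 5); the common zeros in that column are the intersection.
  x = 0: f ≡ 0 at y ∈ {3}; g ≡ 0 at y ∈ {4}; common: ∅.
  x = 1: f ≡ 0 at y ∈ ∅; g ≡ 0 at y ∈ {3}; common: ∅.
  x = 2: f ≡ 0 at y ∈ ∅; g ≡ 0 at y ∈ {2}; common: ∅.
  x = 3: f ≡ 0 at y ∈ ∅; g ≡ 0 at y ∈ {1}; common: ∅.
  x = 4: f ≡ 0 at y ∈ ∅; g ≡ 0 at y ∈ {0}; common: ∅.
Collecting: common zeros = ∅, so the count is 0.
Comparison with the Bézout bound: 0 ≤ 2 = deg(f)·deg(g), as expected for curves with no common component (the affine F_5-count falls short of the bound because intersections may lie at infinity, over extension fields, or carry multiplicity).


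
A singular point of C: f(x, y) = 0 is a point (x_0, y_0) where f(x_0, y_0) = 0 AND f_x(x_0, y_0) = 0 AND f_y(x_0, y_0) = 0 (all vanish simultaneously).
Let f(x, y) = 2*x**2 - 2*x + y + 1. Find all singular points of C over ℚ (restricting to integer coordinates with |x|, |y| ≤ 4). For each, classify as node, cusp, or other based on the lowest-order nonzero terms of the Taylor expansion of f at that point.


No singular points in the scanned grid; C is smooth there.

Compute partial derivatives:
  f_x = 4*x - 2.
  f_y = 1.
f_y = 1 is a nonzero constant, so f_y never vanishes: no point (x, y) can satisfy f = f_x = f_y = 0. In particular no (x, y) ∈ {−4, ..., 4}² is singular; the curve is smooth.
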